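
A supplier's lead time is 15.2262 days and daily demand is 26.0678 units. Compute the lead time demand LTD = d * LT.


LTD = 26.0678 * 15.2262 = 396.9135

396.9135 units


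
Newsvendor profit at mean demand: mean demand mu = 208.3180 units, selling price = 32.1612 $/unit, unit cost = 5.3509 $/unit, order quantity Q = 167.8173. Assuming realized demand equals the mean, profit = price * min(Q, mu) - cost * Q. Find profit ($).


Sales at mu = min(167.8173, 208.3180) = 167.8173
Revenue = 32.1612 * 167.8173 = 5397.2057
Total cost = 5.3509 * 167.8173 = 897.9736
Profit = 5397.2057 - 897.9736 = 4499.2322

4499.2322 $


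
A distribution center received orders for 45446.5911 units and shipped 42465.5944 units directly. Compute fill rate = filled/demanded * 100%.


FR = 42465.5944 / 45446.5911 * 100 = 93.4407

93.4407%


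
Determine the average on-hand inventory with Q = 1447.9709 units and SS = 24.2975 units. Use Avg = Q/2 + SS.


Q/2 = 723.9855
Avg = 723.9855 + 24.2975 = 748.2830

748.2830 units


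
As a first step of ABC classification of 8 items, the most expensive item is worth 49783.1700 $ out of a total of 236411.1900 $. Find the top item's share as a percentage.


Top item = 49783.1700
Total = 236411.1900
Percentage = 49783.1700 / 236411.1900 * 100 = 21.0579

21.0579%


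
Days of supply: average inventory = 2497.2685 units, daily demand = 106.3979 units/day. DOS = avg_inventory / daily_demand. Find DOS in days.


DOS = 2497.2685 / 106.3979 = 23.4710

23.4710 days


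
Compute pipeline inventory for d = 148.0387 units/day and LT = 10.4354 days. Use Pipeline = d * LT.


Pipeline = 148.0387 * 10.4354 = 1544.8430

1544.8430 units


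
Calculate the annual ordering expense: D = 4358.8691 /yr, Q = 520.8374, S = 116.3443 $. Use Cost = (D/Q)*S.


Number of orders = D/Q = 8.3690
Cost = 8.3690 * 116.3443 = 973.6812

973.6812 $/yr


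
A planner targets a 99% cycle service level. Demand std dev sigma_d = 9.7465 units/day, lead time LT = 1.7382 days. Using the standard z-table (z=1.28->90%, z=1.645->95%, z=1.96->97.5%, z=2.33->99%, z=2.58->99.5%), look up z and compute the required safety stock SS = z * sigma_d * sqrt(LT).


From the table, SL = 99% corresponds to z = 2.33
sqrt(LT) = sqrt(1.7382) = 1.3184
SS = 2.33 * 9.7465 * 1.3184 = 29.9402

29.9402 units


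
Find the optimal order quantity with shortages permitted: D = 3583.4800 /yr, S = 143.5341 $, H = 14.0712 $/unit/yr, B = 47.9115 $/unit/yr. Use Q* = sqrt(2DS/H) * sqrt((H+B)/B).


sqrt(2DS/H) = 270.3831
sqrt((H+B)/B) = 1.1374
Q* = 270.3831 * 1.1374 = 307.5352

307.5352 units


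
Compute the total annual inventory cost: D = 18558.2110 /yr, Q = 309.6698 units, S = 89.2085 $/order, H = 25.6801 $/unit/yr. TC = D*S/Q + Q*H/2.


Ordering cost = D*S/Q = 5346.1789
Holding cost = Q*H/2 = 3976.1757
TC = 5346.1789 + 3976.1757 = 9322.3547

9322.3547 $/yr


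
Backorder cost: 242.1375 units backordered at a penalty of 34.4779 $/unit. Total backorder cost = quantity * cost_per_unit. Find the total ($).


Total = 242.1375 * 34.4779 = 8348.3925

8348.3925 $


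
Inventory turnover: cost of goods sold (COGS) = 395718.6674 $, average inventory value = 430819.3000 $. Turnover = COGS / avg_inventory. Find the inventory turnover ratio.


Turnover = 395718.6674 / 430819.3000 = 0.9185

0.9185


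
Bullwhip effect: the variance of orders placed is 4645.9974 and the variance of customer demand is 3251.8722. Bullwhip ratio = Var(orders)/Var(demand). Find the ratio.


BW = 4645.9974 / 3251.8722 = 1.4287

1.4287


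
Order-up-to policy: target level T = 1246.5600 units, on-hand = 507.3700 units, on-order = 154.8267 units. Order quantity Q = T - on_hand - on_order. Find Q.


Inventory position = OH + OO = 507.3700 + 154.8267 = 662.1967
Q = 1246.5600 - 662.1967 = 584.3633

584.3633 units


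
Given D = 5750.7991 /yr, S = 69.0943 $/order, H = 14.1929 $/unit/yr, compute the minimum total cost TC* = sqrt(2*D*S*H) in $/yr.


2*D*S*H = 11279024.9128
TC* = sqrt(11279024.9128) = 3358.4260

3358.4260 $/yr


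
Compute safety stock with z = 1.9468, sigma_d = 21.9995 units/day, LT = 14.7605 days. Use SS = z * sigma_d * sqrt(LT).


sqrt(LT) = sqrt(14.7605) = 3.8419
SS = 1.9468 * 21.9995 * 3.8419 = 164.5450

164.5450 units


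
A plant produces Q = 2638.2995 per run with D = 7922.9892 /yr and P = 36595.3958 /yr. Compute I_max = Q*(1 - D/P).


D/P = 0.2165
1 - D/P = 0.7835
I_max = 2638.2995 * 0.7835 = 2067.1015

2067.1015 units


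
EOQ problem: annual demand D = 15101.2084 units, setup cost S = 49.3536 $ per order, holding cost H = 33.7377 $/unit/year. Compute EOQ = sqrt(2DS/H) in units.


2*D*S = 2 * 15101.2084 * 49.3536 = 1490597.9978
2*D*S/H = 44181.9685
EOQ = sqrt(44181.9685) = 210.1951

210.1951 units


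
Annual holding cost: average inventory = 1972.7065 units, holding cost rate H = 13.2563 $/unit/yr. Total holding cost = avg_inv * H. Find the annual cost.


Cost = 1972.7065 * 13.2563 = 26150.7892

26150.7892 $/yr


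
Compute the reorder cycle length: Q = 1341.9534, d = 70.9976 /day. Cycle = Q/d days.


Cycle = 1341.9534 / 70.9976 = 18.9014

18.9014 days


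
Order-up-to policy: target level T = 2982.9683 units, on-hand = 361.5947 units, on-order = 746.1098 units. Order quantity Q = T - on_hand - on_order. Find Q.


Inventory position = OH + OO = 361.5947 + 746.1098 = 1107.7045
Q = 2982.9683 - 1107.7045 = 1875.2638

1875.2638 units


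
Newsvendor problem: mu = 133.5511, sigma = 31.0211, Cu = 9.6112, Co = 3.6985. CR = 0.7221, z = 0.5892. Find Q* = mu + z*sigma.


CR = Cu/(Cu+Co) = 9.6112/(9.6112+3.6985) = 0.7221
z = 0.5892
Q* = 133.5511 + 0.5892 * 31.0211 = 151.8287

151.8287 units


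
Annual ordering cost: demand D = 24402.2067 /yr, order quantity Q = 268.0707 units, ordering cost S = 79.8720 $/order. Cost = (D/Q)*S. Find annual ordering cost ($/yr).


Number of orders = D/Q = 91.0290
Cost = 91.0290 * 79.8720 = 7270.6680

7270.6680 $/yr


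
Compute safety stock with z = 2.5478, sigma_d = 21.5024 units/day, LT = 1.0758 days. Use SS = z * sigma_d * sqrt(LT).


sqrt(LT) = sqrt(1.0758) = 1.0372
SS = 2.5478 * 21.5024 * 1.0372 = 56.8222

56.8222 units


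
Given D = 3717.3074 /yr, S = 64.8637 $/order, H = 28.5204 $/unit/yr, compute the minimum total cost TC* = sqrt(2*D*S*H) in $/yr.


2*D*S*H = 13753581.4112
TC* = sqrt(13753581.4112) = 3708.5821

3708.5821 $/yr


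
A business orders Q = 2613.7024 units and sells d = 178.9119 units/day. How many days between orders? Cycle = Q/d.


Cycle = 2613.7024 / 178.9119 = 14.6089

14.6089 days


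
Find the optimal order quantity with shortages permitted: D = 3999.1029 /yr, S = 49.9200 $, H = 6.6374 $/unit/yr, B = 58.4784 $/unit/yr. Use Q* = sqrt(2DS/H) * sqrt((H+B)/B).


sqrt(2DS/H) = 245.2644
sqrt((H+B)/B) = 1.0552
Q* = 245.2644 * 1.0552 = 258.8094

258.8094 units


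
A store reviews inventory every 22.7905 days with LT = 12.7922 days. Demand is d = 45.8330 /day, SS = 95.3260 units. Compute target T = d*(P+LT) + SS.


P + LT = 35.5827
d*(P+LT) = 45.8330 * 35.5827 = 1630.8619
T = 1630.8619 + 95.3260 = 1726.1879

1726.1879 units


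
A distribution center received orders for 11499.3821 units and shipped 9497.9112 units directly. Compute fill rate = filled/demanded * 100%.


FR = 9497.9112 / 11499.3821 * 100 = 82.5950

82.5950%


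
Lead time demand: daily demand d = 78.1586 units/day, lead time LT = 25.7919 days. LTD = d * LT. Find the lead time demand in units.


LTD = 78.1586 * 25.7919 = 2015.8588

2015.8588 units


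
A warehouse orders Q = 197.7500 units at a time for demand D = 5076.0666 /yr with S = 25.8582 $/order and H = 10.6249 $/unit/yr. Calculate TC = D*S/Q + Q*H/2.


Ordering cost = D*S/Q = 663.7570
Holding cost = Q*H/2 = 1050.5370
TC = 663.7570 + 1050.5370 = 1714.2940

1714.2940 $/yr


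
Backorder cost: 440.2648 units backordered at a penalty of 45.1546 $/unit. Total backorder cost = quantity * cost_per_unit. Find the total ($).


Total = 440.2648 * 45.1546 = 19879.9809

19879.9809 $


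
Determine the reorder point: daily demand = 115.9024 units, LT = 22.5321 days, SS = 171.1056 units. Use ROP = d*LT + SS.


d*LT = 115.9024 * 22.5321 = 2611.5245
ROP = 2611.5245 + 171.1056 = 2782.6301

2782.6301 units


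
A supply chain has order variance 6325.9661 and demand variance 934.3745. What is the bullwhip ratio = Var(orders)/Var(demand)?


BW = 6325.9661 / 934.3745 = 6.7703

6.7703


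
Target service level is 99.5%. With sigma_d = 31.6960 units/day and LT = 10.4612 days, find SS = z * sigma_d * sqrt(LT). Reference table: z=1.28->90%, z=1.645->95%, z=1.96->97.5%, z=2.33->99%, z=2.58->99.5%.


From the table, SL = 99.5% corresponds to z = 2.58
sqrt(LT) = sqrt(10.4612) = 3.2344
SS = 2.58 * 31.6960 * 3.2344 = 264.4934

264.4934 units


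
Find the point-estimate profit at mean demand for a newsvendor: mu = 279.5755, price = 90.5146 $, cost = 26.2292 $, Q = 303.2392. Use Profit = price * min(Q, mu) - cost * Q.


Sales at mu = min(303.2392, 279.5755) = 279.5755
Revenue = 90.5146 * 279.5755 = 25305.6646
Total cost = 26.2292 * 303.2392 = 7953.7216
Profit = 25305.6646 - 7953.7216 = 17351.9429

17351.9429 $


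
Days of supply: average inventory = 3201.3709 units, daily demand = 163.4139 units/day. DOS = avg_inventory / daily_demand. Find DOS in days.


DOS = 3201.3709 / 163.4139 = 19.5906

19.5906 days


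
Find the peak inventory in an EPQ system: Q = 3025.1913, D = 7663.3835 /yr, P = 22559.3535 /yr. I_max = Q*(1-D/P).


D/P = 0.3397
1 - D/P = 0.6603
I_max = 3025.1913 * 0.6603 = 1997.5377

1997.5377 units


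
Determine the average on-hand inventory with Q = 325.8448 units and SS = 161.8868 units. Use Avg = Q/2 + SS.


Q/2 = 162.9224
Avg = 162.9224 + 161.8868 = 324.8092

324.8092 units


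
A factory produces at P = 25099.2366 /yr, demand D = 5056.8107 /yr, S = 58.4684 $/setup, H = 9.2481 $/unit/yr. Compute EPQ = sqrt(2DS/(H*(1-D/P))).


1 - D/P = 1 - 0.2015 = 0.7985
H*(1-D/P) = 7.3849
2DS = 591327.2615
EPQ = sqrt(80072.9097) = 282.9716

282.9716 units


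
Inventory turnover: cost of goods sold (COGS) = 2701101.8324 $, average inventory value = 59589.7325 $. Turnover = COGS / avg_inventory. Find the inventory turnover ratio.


Turnover = 2701101.8324 / 59589.7325 = 45.3283

45.3283


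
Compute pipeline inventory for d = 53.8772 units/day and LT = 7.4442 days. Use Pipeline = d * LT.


Pipeline = 53.8772 * 7.4442 = 401.0727

401.0727 units


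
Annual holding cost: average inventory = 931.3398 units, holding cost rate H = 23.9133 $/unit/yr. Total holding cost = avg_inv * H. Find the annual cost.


Cost = 931.3398 * 23.9133 = 22271.4080

22271.4080 $/yr


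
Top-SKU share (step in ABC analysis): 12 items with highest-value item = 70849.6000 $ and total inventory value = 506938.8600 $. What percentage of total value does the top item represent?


Top item = 70849.6000
Total = 506938.8600
Percentage = 70849.6000 / 506938.8600 * 100 = 13.9760

13.9760%


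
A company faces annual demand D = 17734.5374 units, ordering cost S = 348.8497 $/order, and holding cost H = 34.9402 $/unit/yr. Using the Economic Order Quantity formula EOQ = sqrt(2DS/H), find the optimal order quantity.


2*D*S = 2 * 17734.5374 * 348.8497 = 12373376.1033
2*D*S/H = 354130.0881
EOQ = sqrt(354130.0881) = 595.0883

595.0883 units


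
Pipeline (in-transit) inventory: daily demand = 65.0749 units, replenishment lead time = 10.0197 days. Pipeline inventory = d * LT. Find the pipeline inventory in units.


Pipeline = 65.0749 * 10.0197 = 652.0310

652.0310 units


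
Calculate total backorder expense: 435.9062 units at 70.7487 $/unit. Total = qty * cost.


Total = 435.9062 * 70.7487 = 30839.7970

30839.7970 $


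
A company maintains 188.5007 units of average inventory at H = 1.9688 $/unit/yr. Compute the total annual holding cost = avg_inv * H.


Cost = 188.5007 * 1.9688 = 371.1202

371.1202 $/yr


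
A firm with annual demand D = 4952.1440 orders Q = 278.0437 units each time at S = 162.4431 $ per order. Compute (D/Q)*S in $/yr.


Number of orders = D/Q = 17.8107
Cost = 17.8107 * 162.4431 = 2893.2201

2893.2201 $/yr


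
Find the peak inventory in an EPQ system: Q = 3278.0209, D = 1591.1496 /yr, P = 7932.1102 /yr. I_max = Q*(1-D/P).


D/P = 0.2006
1 - D/P = 0.7994
I_max = 3278.0209 * 0.7994 = 2620.4630

2620.4630 units


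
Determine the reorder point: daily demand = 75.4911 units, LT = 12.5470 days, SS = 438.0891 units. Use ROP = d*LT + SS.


d*LT = 75.4911 * 12.5470 = 947.1868
ROP = 947.1868 + 438.0891 = 1385.2759

1385.2759 units


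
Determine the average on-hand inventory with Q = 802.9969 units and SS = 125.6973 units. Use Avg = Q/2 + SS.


Q/2 = 401.4984
Avg = 401.4984 + 125.6973 = 527.1957

527.1957 units


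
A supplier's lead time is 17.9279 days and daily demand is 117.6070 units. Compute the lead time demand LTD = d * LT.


LTD = 117.6070 * 17.9279 = 2108.4465

2108.4465 units


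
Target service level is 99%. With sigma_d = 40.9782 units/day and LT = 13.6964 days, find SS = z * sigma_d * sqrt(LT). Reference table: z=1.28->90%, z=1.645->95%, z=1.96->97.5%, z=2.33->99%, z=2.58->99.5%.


From the table, SL = 99% corresponds to z = 2.33
sqrt(LT) = sqrt(13.6964) = 3.7009
SS = 2.33 * 40.9782 * 3.7009 = 353.3556

353.3556 units


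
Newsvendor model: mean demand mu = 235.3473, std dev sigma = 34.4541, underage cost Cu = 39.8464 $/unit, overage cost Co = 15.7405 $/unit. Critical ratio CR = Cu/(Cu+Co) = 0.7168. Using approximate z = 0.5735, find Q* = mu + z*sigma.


CR = Cu/(Cu+Co) = 39.8464/(39.8464+15.7405) = 0.7168
z = 0.5735
Q* = 235.3473 + 0.5735 * 34.4541 = 255.1067

255.1067 units


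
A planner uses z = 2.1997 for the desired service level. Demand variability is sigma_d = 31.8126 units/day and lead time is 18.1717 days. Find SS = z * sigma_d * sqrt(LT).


sqrt(LT) = sqrt(18.1717) = 4.2628
SS = 2.1997 * 31.8126 * 4.2628 = 298.3049

298.3049 units


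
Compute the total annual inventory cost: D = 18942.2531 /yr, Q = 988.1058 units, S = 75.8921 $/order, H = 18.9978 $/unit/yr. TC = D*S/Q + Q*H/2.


Ordering cost = D*S/Q = 1454.8719
Holding cost = Q*H/2 = 9385.9182
TC = 1454.8719 + 9385.9182 = 10840.7901

10840.7901 $/yr


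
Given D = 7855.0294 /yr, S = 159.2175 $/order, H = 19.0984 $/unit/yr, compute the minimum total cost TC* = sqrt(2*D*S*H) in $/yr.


2*D*S*H = 47771138.9754
TC* = sqrt(47771138.9754) = 6911.6669

6911.6669 $/yr


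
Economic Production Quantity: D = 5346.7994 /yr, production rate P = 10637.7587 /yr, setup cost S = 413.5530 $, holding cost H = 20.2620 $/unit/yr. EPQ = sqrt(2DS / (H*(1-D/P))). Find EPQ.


1 - D/P = 1 - 0.5026 = 0.4974
H*(1-D/P) = 10.0778
2DS = 4422369.8645
EPQ = sqrt(438822.0733) = 662.4365

662.4365 units


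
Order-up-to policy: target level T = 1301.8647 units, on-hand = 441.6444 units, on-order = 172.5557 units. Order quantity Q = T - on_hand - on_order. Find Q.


Inventory position = OH + OO = 441.6444 + 172.5557 = 614.2001
Q = 1301.8647 - 614.2001 = 687.6646

687.6646 units


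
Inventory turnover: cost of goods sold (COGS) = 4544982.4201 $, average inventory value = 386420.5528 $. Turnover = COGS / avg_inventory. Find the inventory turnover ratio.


Turnover = 4544982.4201 / 386420.5528 = 11.7618

11.7618


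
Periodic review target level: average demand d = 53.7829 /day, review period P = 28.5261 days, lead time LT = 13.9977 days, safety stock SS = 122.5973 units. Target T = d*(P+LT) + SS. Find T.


P + LT = 42.5238
d*(P+LT) = 53.7829 * 42.5238 = 2287.0533
T = 2287.0533 + 122.5973 = 2409.6506

2409.6506 units


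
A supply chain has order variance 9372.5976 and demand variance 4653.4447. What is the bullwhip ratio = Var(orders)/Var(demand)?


BW = 9372.5976 / 4653.4447 = 2.0141

2.0141


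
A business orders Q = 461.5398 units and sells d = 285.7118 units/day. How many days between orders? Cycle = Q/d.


Cycle = 461.5398 / 285.7118 = 1.6154

1.6154 days


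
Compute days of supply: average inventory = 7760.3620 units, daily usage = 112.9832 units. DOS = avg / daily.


DOS = 7760.3620 / 112.9832 = 68.6860

68.6860 days


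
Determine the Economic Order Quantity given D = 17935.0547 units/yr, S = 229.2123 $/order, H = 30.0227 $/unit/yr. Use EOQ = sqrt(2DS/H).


2*D*S = 2 * 17935.0547 * 229.2123 = 8221870.2768
2*D*S/H = 273855.1255
EOQ = sqrt(273855.1255) = 523.3117

523.3117 units


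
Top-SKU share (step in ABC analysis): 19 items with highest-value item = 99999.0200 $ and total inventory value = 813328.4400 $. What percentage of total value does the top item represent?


Top item = 99999.0200
Total = 813328.4400
Percentage = 99999.0200 / 813328.4400 * 100 = 12.2950

12.2950%


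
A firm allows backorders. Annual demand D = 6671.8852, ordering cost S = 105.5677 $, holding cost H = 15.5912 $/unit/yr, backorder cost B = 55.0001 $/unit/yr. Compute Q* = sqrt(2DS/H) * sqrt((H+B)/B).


sqrt(2DS/H) = 300.5834
sqrt((H+B)/B) = 1.1329
Q* = 300.5834 * 1.1329 = 340.5328

340.5328 units


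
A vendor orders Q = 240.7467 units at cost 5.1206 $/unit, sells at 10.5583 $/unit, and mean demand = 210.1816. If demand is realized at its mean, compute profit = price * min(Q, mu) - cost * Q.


Sales at mu = min(240.7467, 210.1816) = 210.1816
Revenue = 10.5583 * 210.1816 = 2219.1604
Total cost = 5.1206 * 240.7467 = 1232.7676
Profit = 2219.1604 - 1232.7676 = 986.3928

986.3928 $


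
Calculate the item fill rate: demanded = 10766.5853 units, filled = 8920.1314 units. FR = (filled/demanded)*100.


FR = 8920.1314 / 10766.5853 * 100 = 82.8501

82.8501%


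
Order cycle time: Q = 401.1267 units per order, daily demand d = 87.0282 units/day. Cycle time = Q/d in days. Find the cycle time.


Cycle = 401.1267 / 87.0282 = 4.6092

4.6092 days


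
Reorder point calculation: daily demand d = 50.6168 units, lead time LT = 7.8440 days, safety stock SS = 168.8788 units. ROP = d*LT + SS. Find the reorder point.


d*LT = 50.6168 * 7.8440 = 397.0382
ROP = 397.0382 + 168.8788 = 565.9170

565.9170 units


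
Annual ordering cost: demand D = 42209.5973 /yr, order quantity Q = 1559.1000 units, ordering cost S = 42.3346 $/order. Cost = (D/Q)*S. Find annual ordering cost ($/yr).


Number of orders = D/Q = 27.0731
Cost = 27.0731 * 42.3346 = 1146.1269

1146.1269 $/yr


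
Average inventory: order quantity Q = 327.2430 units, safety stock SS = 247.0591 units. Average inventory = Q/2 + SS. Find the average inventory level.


Q/2 = 163.6215
Avg = 163.6215 + 247.0591 = 410.6806

410.6806 units


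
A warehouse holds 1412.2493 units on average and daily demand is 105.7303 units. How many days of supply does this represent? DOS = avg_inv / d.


DOS = 1412.2493 / 105.7303 = 13.3571

13.3571 days


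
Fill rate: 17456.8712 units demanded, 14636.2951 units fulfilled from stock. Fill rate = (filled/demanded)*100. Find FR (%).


FR = 14636.2951 / 17456.8712 * 100 = 83.8426

83.8426%


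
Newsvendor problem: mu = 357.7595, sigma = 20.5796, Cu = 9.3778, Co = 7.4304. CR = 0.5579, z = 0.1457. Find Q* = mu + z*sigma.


CR = Cu/(Cu+Co) = 9.3778/(9.3778+7.4304) = 0.5579
z = 0.1457
Q* = 357.7595 + 0.1457 * 20.5796 = 360.7579

360.7579 units


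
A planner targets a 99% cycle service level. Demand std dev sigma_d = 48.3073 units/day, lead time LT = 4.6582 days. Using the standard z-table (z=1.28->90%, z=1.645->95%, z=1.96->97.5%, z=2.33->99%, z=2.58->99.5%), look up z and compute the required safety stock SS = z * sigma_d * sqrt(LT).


From the table, SL = 99% corresponds to z = 2.33
sqrt(LT) = sqrt(4.6582) = 2.1583
SS = 2.33 * 48.3073 * 2.1583 = 242.9281

242.9281 units


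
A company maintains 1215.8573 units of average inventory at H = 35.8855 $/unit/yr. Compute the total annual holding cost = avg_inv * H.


Cost = 1215.8573 * 35.8855 = 43631.6471

43631.6471 $/yr


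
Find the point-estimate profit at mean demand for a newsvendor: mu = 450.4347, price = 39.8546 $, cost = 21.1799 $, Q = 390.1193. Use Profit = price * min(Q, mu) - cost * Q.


Sales at mu = min(390.1193, 450.4347) = 390.1193
Revenue = 39.8546 * 390.1193 = 15548.0487
Total cost = 21.1799 * 390.1193 = 8262.6878
Profit = 15548.0487 - 8262.6878 = 7285.3609

7285.3609 $


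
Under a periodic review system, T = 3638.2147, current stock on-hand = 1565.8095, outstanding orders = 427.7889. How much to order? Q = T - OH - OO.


Inventory position = OH + OO = 1565.8095 + 427.7889 = 1993.5984
Q = 3638.2147 - 1993.5984 = 1644.6163

1644.6163 units


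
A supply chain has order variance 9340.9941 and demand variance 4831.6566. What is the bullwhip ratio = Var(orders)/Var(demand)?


BW = 9340.9941 / 4831.6566 = 1.9333

1.9333


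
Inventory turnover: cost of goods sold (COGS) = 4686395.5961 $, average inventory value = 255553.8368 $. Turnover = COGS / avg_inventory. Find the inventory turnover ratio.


Turnover = 4686395.5961 / 255553.8368 = 18.3382

18.3382


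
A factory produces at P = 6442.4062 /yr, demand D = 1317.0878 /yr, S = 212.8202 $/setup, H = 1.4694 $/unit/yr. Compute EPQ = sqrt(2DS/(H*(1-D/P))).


1 - D/P = 1 - 0.2044 = 0.7956
H*(1-D/P) = 1.1690
2DS = 560605.7780
EPQ = sqrt(479562.0278) = 692.5042

692.5042 units


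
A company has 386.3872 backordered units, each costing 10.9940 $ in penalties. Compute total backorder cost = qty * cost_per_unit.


Total = 386.3872 * 10.9940 = 4247.9409

4247.9409 $


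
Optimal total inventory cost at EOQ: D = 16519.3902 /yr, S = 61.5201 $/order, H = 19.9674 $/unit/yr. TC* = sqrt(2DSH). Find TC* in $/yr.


2*D*S*H = 40584720.3819
TC* = sqrt(40584720.3819) = 6370.6138

6370.6138 $/yr


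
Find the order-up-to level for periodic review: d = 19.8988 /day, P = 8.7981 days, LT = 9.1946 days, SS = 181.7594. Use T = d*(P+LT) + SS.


P + LT = 17.9927
d*(P+LT) = 19.8988 * 17.9927 = 358.0331
T = 358.0331 + 181.7594 = 539.7925

539.7925 units


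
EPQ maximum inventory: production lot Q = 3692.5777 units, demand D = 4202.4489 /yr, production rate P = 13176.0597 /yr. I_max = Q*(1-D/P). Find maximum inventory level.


D/P = 0.3189
1 - D/P = 0.6811
I_max = 3692.5777 * 0.6811 = 2514.8456

2514.8456 units


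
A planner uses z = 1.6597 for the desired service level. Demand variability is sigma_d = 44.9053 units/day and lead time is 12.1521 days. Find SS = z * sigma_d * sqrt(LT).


sqrt(LT) = sqrt(12.1521) = 3.4860
SS = 1.6597 * 44.9053 * 3.4860 = 259.8082

259.8082 units


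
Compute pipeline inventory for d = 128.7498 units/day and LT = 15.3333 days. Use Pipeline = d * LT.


Pipeline = 128.7498 * 15.3333 = 1974.1593

1974.1593 units


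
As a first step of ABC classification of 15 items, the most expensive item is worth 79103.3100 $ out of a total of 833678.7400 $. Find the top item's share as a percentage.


Top item = 79103.3100
Total = 833678.7400
Percentage = 79103.3100 / 833678.7400 * 100 = 9.4885

9.4885%


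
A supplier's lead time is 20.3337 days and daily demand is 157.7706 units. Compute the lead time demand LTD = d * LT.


LTD = 157.7706 * 20.3337 = 3208.0600

3208.0600 units


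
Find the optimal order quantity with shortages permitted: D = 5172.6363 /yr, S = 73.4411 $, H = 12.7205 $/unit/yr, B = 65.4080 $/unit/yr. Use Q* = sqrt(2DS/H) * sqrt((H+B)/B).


sqrt(2DS/H) = 244.3928
sqrt((H+B)/B) = 1.0929
Q* = 244.3928 * 1.0929 = 267.1024

267.1024 units


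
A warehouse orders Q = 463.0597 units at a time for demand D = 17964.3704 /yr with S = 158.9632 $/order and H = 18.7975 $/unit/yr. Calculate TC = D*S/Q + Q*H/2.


Ordering cost = D*S/Q = 6166.9668
Holding cost = Q*H/2 = 4352.1824
TC = 6166.9668 + 4352.1824 = 10519.1492

10519.1492 $/yr


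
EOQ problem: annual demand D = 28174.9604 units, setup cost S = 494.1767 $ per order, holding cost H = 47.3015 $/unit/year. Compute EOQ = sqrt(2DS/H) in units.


2*D*S = 2 * 28174.9604 * 494.1767 = 27846817.9062
2*D*S/H = 588708.9819
EOQ = sqrt(588708.9819) = 767.2737

767.2737 units


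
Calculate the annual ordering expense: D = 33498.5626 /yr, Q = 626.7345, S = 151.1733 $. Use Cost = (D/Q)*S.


Number of orders = D/Q = 53.4494
Cost = 53.4494 * 151.1733 = 8080.1173

8080.1173 $/yr


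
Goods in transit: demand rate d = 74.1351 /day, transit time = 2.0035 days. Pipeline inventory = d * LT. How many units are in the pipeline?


Pipeline = 74.1351 * 2.0035 = 148.5297

148.5297 units


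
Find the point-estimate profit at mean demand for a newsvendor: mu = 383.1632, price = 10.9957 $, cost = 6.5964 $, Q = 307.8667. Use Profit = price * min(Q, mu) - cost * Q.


Sales at mu = min(307.8667, 383.1632) = 307.8667
Revenue = 10.9957 * 307.8667 = 3385.2099
Total cost = 6.5964 * 307.8667 = 2030.8119
Profit = 3385.2099 - 2030.8119 = 1354.3980

1354.3980 $


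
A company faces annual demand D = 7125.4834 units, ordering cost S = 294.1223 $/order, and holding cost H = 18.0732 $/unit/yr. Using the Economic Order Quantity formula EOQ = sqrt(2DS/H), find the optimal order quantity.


2*D*S = 2 * 7125.4834 * 294.1223 = 4191527.1324
2*D*S/H = 231919.4793
EOQ = sqrt(231919.4793) = 481.5802

481.5802 units


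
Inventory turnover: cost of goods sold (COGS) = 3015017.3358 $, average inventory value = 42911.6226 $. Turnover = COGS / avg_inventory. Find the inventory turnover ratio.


Turnover = 3015017.3358 / 42911.6226 = 70.2611

70.2611


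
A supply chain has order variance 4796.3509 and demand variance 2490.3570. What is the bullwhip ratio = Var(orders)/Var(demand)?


BW = 4796.3509 / 2490.3570 = 1.9260

1.9260


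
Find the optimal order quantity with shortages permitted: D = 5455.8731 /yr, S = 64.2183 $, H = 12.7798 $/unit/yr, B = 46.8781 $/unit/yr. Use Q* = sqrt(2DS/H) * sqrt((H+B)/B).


sqrt(2DS/H) = 234.1610
sqrt((H+B)/B) = 1.1281
Q* = 234.1610 * 1.1281 = 264.1578

264.1578 units


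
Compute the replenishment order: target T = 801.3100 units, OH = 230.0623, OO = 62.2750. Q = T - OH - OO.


Inventory position = OH + OO = 230.0623 + 62.2750 = 292.3373
Q = 801.3100 - 292.3373 = 508.9727

508.9727 units


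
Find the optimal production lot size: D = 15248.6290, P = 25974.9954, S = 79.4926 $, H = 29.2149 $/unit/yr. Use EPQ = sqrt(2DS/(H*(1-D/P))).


1 - D/P = 1 - 0.5871 = 0.4129
H*(1-D/P) = 12.0643
2DS = 2424306.3313
EPQ = sqrt(200949.0434) = 448.2734

448.2734 units


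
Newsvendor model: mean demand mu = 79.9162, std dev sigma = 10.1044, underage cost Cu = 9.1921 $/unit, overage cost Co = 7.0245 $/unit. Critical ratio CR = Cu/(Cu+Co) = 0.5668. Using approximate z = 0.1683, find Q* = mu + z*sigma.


CR = Cu/(Cu+Co) = 9.1921/(9.1921+7.0245) = 0.5668
z = 0.1683
Q* = 79.9162 + 0.1683 * 10.1044 = 81.6168

81.6168 units


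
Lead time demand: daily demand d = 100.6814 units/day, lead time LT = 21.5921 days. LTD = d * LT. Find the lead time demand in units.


LTD = 100.6814 * 21.5921 = 2173.9229

2173.9229 units


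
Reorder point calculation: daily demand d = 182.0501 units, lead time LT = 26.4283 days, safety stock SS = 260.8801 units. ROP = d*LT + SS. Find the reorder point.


d*LT = 182.0501 * 26.4283 = 4811.2747
ROP = 4811.2747 + 260.8801 = 5072.1548

5072.1548 units


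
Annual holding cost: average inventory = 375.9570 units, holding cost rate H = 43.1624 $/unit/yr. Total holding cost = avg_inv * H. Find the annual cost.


Cost = 375.9570 * 43.1624 = 16227.2064

16227.2064 $/yr


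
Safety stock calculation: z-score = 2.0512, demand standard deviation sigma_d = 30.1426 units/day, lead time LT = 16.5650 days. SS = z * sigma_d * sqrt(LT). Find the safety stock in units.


sqrt(LT) = sqrt(16.5650) = 4.0700
SS = 2.0512 * 30.1426 * 4.0700 = 251.6428

251.6428 units


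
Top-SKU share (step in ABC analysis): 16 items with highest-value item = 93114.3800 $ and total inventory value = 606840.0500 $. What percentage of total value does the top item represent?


Top item = 93114.3800
Total = 606840.0500
Percentage = 93114.3800 / 606840.0500 * 100 = 15.3441

15.3441%


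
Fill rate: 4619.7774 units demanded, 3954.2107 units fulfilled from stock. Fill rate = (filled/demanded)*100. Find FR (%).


FR = 3954.2107 / 4619.7774 * 100 = 85.5931

85.5931%


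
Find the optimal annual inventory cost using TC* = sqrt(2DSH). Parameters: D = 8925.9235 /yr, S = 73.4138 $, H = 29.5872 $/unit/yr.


2*D*S*H = 38776153.6679
TC* = sqrt(38776153.6679) = 6227.0502

6227.0502 $/yr


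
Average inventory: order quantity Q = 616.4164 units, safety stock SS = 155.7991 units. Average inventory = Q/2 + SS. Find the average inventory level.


Q/2 = 308.2082
Avg = 308.2082 + 155.7991 = 464.0073

464.0073 units


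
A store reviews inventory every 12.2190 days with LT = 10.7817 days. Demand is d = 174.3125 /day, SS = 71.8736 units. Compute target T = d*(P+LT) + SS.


P + LT = 23.0007
d*(P+LT) = 174.3125 * 23.0007 = 4009.3095
T = 4009.3095 + 71.8736 = 4081.1831

4081.1831 units


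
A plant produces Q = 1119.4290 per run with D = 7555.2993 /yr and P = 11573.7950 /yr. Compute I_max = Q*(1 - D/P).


D/P = 0.6528
1 - D/P = 0.3472
I_max = 1119.4290 * 0.3472 = 388.6729

388.6729 units


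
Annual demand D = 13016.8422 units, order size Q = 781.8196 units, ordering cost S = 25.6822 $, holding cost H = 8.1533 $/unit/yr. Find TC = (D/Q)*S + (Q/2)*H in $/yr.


Ordering cost = D*S/Q = 427.5937
Holding cost = Q*H/2 = 3187.2049
TC = 427.5937 + 3187.2049 = 3614.7986

3614.7986 $/yr


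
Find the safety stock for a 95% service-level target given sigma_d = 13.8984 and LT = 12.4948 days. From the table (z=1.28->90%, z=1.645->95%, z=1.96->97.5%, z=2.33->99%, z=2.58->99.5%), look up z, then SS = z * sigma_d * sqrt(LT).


From the table, SL = 95% corresponds to z = 1.645
sqrt(LT) = sqrt(12.4948) = 3.5348
SS = 1.645 * 13.8984 * 3.5348 = 80.8156

80.8156 units


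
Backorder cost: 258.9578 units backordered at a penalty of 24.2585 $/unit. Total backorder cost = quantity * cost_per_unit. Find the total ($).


Total = 258.9578 * 24.2585 = 6281.9278

6281.9278 $


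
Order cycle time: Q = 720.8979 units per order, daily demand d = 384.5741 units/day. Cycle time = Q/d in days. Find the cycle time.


Cycle = 720.8979 / 384.5741 = 1.8745

1.8745 days


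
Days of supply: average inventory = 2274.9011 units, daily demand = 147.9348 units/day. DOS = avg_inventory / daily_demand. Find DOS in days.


DOS = 2274.9011 / 147.9348 = 15.3777

15.3777 days


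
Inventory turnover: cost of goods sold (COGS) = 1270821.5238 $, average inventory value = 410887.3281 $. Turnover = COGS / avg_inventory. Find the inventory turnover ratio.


Turnover = 1270821.5238 / 410887.3281 = 3.0929

3.0929


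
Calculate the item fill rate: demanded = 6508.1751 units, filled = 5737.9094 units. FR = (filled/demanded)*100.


FR = 5737.9094 / 6508.1751 * 100 = 88.1646

88.1646%


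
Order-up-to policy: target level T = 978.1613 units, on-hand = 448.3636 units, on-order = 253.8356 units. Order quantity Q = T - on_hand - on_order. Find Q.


Inventory position = OH + OO = 448.3636 + 253.8356 = 702.1992
Q = 978.1613 - 702.1992 = 275.9621

275.9621 units


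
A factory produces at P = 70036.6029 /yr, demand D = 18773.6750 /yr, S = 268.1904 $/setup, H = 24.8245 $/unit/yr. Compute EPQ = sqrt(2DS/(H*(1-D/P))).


1 - D/P = 1 - 0.2681 = 0.7319
H*(1-D/P) = 18.1702
2DS = 10069838.8154
EPQ = sqrt(554196.3667) = 744.4437

744.4437 units


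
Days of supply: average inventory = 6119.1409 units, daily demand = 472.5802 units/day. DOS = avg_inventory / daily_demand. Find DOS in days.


DOS = 6119.1409 / 472.5802 = 12.9484

12.9484 days


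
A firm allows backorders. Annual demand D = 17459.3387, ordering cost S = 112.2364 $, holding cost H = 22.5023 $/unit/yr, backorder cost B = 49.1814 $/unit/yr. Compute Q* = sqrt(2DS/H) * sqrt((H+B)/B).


sqrt(2DS/H) = 417.3326
sqrt((H+B)/B) = 1.2073
Q* = 417.3326 * 1.2073 = 503.8393

503.8393 units


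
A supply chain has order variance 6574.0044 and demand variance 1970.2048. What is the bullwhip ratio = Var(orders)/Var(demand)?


BW = 6574.0044 / 1970.2048 = 3.3367

3.3367


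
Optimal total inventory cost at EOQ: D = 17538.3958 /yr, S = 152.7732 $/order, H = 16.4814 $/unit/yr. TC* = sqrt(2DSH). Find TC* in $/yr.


2*D*S*H = 88320422.4619
TC* = sqrt(88320422.4619) = 9397.8946

9397.8946 $/yr


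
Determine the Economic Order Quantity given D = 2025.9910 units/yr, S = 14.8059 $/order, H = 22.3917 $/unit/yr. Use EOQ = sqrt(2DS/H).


2*D*S = 2 * 2025.9910 * 14.8059 = 59993.2403
2*D*S/H = 2679.2624
EOQ = sqrt(2679.2624) = 51.7616

51.7616 units


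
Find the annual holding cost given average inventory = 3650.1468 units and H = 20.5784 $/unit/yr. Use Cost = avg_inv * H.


Cost = 3650.1468 * 20.5784 = 75114.1809

75114.1809 $/yr


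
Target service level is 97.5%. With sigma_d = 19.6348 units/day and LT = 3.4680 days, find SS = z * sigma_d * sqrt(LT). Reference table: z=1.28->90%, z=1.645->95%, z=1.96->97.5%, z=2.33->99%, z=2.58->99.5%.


From the table, SL = 97.5% corresponds to z = 1.96
sqrt(LT) = sqrt(3.4680) = 1.8623
SS = 1.96 * 19.6348 * 1.8623 = 71.6675

71.6675 units


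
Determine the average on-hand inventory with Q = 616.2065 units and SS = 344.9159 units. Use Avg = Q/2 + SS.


Q/2 = 308.1033
Avg = 308.1033 + 344.9159 = 653.0192

653.0192 units


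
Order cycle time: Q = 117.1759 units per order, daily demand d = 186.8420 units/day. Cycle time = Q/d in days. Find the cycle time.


Cycle = 117.1759 / 186.8420 = 0.6271

0.6271 days


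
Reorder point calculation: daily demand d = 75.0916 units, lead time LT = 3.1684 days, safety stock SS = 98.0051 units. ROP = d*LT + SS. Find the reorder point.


d*LT = 75.0916 * 3.1684 = 237.9202
ROP = 237.9202 + 98.0051 = 335.9253

335.9253 units


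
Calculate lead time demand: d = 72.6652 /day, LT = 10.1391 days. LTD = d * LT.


LTD = 72.6652 * 10.1391 = 736.7597

736.7597 units


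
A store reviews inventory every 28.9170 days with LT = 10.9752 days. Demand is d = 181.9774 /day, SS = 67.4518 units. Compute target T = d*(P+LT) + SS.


P + LT = 39.8922
d*(P+LT) = 181.9774 * 39.8922 = 7259.4788
T = 7259.4788 + 67.4518 = 7326.9306

7326.9306 units


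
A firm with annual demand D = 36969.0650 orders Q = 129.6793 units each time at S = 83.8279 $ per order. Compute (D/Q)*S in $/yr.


Number of orders = D/Q = 285.0807
Cost = 285.0807 * 83.8279 = 23897.7160

23897.7160 $/yr


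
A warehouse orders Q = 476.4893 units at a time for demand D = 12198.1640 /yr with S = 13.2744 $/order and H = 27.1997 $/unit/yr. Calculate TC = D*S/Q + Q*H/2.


Ordering cost = D*S/Q = 339.8257
Holding cost = Q*H/2 = 6480.1830
TC = 339.8257 + 6480.1830 = 6820.0087

6820.0087 $/yr


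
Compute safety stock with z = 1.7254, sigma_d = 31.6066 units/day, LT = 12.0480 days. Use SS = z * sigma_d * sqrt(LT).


sqrt(LT) = sqrt(12.0480) = 3.4710
SS = 1.7254 * 31.6066 * 3.4710 = 189.2889

189.2889 units


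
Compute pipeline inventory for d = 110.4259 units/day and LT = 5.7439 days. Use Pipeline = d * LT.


Pipeline = 110.4259 * 5.7439 = 634.2753

634.2753 units


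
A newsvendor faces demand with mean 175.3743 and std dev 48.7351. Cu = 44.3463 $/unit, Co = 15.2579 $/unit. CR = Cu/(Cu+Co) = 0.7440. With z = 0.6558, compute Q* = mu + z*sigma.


CR = Cu/(Cu+Co) = 44.3463/(44.3463+15.2579) = 0.7440
z = 0.6558
Q* = 175.3743 + 0.6558 * 48.7351 = 207.3348

207.3348 units


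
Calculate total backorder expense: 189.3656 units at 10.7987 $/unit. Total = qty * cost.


Total = 189.3656 * 10.7987 = 2044.9023

2044.9023 $


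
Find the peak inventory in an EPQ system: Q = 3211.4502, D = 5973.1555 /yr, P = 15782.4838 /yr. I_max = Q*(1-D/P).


D/P = 0.3785
1 - D/P = 0.6215
I_max = 3211.4502 * 0.6215 = 1996.0210

1996.0210 units


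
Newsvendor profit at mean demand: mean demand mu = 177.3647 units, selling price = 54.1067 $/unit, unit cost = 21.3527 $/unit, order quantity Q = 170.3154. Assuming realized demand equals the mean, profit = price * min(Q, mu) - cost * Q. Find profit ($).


Sales at mu = min(170.3154, 177.3647) = 170.3154
Revenue = 54.1067 * 170.3154 = 9215.2043
Total cost = 21.3527 * 170.3154 = 3636.6936
Profit = 9215.2043 - 3636.6936 = 5578.5106

5578.5106 $


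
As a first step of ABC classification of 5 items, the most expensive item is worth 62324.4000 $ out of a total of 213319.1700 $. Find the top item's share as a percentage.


Top item = 62324.4000
Total = 213319.1700
Percentage = 62324.4000 / 213319.1700 * 100 = 29.2165

29.2165%


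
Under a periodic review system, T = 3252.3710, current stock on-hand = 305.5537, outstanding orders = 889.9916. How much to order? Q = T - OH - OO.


Inventory position = OH + OO = 305.5537 + 889.9916 = 1195.5453
Q = 3252.3710 - 1195.5453 = 2056.8257

2056.8257 units


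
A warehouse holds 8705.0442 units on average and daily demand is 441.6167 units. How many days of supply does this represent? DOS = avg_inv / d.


DOS = 8705.0442 / 441.6167 = 19.7118

19.7118 days


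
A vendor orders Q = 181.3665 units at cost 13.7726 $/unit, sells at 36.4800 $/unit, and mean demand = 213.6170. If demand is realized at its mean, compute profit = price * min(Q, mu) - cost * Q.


Sales at mu = min(181.3665, 213.6170) = 181.3665
Revenue = 36.4800 * 181.3665 = 6616.2499
Total cost = 13.7726 * 181.3665 = 2497.8883
Profit = 6616.2499 - 2497.8883 = 4118.3617

4118.3617 $


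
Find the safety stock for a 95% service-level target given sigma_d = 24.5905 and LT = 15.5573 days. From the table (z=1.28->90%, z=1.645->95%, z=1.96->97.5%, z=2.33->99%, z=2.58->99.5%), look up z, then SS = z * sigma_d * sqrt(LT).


From the table, SL = 95% corresponds to z = 1.645
sqrt(LT) = sqrt(15.5573) = 3.9443
SS = 1.645 * 24.5905 * 3.9443 = 159.5513

159.5513 units


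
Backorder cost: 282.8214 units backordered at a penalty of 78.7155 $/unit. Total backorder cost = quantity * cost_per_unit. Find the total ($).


Total = 282.8214 * 78.7155 = 22262.4279

22262.4279 $


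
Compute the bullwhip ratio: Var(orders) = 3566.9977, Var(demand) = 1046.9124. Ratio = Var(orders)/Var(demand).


BW = 3566.9977 / 1046.9124 = 3.4072

3.4072


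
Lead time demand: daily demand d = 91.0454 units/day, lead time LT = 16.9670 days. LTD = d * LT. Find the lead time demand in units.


LTD = 91.0454 * 16.9670 = 1544.7673

1544.7673 units


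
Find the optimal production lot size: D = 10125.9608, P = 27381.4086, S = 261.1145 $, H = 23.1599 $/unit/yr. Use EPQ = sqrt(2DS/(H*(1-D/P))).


1 - D/P = 1 - 0.3698 = 0.6302
H*(1-D/P) = 14.5951
2DS = 5288070.3826
EPQ = sqrt(362318.1572) = 601.9287

601.9287 units


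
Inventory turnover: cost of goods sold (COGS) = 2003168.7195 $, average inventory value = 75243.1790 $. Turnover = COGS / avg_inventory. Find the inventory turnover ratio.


Turnover = 2003168.7195 / 75243.1790 = 26.6226

26.6226


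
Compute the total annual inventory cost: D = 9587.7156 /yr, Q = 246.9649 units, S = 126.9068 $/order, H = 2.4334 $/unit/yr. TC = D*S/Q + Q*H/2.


Ordering cost = D*S/Q = 4926.7985
Holding cost = Q*H/2 = 300.4822
TC = 4926.7985 + 300.4822 = 5227.2807

5227.2807 $/yr


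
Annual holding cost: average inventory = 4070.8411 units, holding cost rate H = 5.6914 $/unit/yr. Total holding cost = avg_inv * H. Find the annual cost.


Cost = 4070.8411 * 5.6914 = 23168.7850

23168.7850 $/yr


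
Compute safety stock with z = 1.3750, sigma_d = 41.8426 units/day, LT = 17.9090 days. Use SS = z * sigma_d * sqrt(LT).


sqrt(LT) = sqrt(17.9090) = 4.2319
SS = 1.3750 * 41.8426 * 4.2319 = 243.4765

243.4765 units


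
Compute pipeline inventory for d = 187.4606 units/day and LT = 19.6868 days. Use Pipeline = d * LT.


Pipeline = 187.4606 * 19.6868 = 3690.4993

3690.4993 units
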